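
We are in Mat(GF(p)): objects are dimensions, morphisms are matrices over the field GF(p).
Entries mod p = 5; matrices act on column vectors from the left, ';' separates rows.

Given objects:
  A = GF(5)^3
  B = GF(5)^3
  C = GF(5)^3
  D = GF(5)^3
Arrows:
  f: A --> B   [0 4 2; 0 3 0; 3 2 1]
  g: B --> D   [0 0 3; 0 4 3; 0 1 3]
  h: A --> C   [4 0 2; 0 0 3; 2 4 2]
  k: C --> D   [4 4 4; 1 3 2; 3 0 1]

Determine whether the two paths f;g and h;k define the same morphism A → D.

1) trace f;g:
  e0=(1,0,0) f-->(0,0,3) g-->(4,4,4)
  e1=(0,1,0) f-->(4,3,2) g-->(1,3,4)
  e2=(0,0,1) f-->(2,0,1) g-->(3,3,3)
  ⟦path⟧₁ = [4 1 3; 4 3 3; 4 4 3]
2) trace h;k:
  e0=(1,0,0) h-->(4,0,2) k-->(4,3,4)
  e1=(0,1,0) h-->(0,0,4) k-->(1,3,4)
  e2=(0,0,1) h-->(2,3,2) k-->(3,0,3)
  ⟦path⟧₂ = [4 1 3; 3 3 0; 4 4 3]
Equal? NO — does not commute

Answer: DOES NOT COMMUTE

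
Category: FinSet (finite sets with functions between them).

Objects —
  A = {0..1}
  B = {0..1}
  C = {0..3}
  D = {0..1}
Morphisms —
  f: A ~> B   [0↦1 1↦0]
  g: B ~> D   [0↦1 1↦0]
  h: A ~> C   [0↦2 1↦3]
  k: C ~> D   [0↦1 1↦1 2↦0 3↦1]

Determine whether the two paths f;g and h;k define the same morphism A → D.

Answer: COMMUTES

Trace:
1) trace f;g:
  0 f~>1 g~>0
  1 f~>0 g~>1
  result₁ = [0↦0 1↦1]
2) trace h;k:
  0 h~>2 k~>0
  1 h~>3 k~>1
  result₂ = [0↦0 1↦1]
Equal? same morphism ✓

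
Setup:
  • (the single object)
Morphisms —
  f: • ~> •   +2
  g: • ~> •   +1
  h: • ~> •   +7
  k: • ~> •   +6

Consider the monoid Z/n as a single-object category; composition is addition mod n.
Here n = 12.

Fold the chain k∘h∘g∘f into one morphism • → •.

  0 +2≡2 +1≡3 +7≡10 +6≡4  (mod 12)
composite: +4

Answer: +4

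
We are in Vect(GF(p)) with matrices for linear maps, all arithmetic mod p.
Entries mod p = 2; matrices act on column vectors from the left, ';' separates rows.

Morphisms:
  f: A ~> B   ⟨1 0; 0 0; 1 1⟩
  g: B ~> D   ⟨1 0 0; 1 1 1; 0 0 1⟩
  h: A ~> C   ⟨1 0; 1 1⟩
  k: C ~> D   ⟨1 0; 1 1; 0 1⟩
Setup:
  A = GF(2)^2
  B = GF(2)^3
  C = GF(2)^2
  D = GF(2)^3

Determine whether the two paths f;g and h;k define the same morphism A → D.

1) trace f;g:
  e0=[1,0] f~>[1,0,1] g~>[1,0,1]
  e1=[0,1] f~>[0,0,1] g~>[0,1,1]
  composite₁ = ⟨1 0; 0 1; 1 1⟩
2) trace h;k:
  e0=[1,0] h~>[1,1] k~>[1,0,1]
  e1=[0,1] h~>[0,1] k~>[0,1,1]
  composite₂ = ⟨1 0; 0 1; 1 1⟩
Equal? equal; square commutes

Answer: COMMUTES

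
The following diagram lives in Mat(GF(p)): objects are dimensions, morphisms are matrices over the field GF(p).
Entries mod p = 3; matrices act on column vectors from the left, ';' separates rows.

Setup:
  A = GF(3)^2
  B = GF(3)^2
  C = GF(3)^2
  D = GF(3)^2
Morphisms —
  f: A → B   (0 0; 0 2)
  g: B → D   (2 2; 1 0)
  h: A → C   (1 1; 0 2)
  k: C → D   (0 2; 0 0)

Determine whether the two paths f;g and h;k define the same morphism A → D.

Along f;g (path 1):
  e0=[1,0] f→[0,0] g→[0,0]
  e1=[0,1] f→[0,2] g→[1,0]
  ⟦path⟧₁ = (0 1; 0 0)
Along h;k (path 2):
  e0=[1,0] h→[1,0] k→[0,0]
  e1=[0,1] h→[1,2] k→[1,0]
  ⟦path⟧₂ = (0 1; 0 0)
Equal? same morphism ✓

Answer: COMMUTES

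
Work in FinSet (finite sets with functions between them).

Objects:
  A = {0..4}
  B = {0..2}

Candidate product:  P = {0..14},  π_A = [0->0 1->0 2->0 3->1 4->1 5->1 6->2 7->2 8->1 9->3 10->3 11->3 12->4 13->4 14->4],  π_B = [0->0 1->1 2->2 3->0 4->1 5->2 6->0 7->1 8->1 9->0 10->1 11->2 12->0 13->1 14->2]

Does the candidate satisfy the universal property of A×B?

Answer: NOT A VALID PRODUCT — duplicate pair at indices 4,8

Derivation:
|A|·|B| = 5·3 = 15;  |P| = 15
Check the pairing map k ↦ (π_A(k), π_B(k)):
  0 -> (0,0)
  1 -> (0,1)
  2 -> (0,2)
  3 -> (1,0)
  4 -> (1,1)
  5 -> (1,2)
  6 -> (2,0)
  7 -> (2,1)
  8 -> (1,1)  ✗ repeats pair of k=4
  9 -> (3,0)
  10 -> (3,1)
  11 -> (3,2)
  12 -> (4,0)
  13 -> (4,1)
  14 -> (4,2)
distinct pairs in image: 14 / 15 needed
  → (1,1) hit at k=4 and k=8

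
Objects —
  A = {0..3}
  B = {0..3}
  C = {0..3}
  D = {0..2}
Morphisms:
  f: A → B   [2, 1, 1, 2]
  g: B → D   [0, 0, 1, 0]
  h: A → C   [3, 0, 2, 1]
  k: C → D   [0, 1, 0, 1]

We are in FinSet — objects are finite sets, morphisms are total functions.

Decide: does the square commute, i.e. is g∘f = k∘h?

Answer: COMMUTES

Trace:
1) trace f;g:
  0 f→2 g→1
  1 f→1 g→0
  2 f→1 g→0
  3 f→2 g→1
  composite₁ = [1, 0, 0, 1]
2) trace h;k:
  0 h→3 k→1
  1 h→0 k→0
  2 h→2 k→0
  3 h→1 k→1
  composite₂ = [1, 0, 0, 1]
Equal? same morphism ✓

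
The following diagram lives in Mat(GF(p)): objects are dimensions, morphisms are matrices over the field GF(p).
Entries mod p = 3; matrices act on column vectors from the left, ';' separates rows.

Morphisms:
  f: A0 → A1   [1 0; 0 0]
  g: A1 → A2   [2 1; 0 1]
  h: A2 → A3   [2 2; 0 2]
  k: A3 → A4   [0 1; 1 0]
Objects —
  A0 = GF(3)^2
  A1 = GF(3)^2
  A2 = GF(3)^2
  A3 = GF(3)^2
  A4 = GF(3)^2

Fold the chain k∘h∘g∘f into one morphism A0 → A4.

  e0=⟨1,0⟩ f→⟨1,0⟩ g→⟨2,0⟩ h→⟨1,0⟩ k→⟨0,1⟩
  e1=⟨0,1⟩ f→⟨0,0⟩ g→⟨0,0⟩ h→⟨0,0⟩ k→⟨0,0⟩
result: [0 0; 1 0]

Answer: [0 0; 1 0]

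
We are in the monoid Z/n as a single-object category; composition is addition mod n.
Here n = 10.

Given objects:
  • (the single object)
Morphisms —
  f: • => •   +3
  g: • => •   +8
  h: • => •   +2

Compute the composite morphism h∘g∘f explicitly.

Answer: +3

Derivation:
  0 +3≡3 +8≡1 +2≡3  (mod 10)
composite: +3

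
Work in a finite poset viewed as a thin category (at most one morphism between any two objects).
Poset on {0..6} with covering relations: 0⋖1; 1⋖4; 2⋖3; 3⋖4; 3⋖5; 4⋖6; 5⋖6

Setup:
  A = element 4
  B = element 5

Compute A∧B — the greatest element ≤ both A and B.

{x : x<=A ∧ x<=B} = {2,3}  (A=4, B=5)
  2 <= 3
  3 <= 3
glb = 3

Answer: A∧B = 3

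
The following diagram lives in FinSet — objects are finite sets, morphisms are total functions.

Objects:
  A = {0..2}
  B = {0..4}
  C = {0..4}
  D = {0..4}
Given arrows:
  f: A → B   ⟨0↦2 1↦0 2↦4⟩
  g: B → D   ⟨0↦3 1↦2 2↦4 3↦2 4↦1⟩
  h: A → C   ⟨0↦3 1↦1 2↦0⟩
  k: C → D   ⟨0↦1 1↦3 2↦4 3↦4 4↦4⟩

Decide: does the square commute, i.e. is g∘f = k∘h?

Answer: COMMUTES

Trace:
Path 1 = f;g:
  0 f→2 g→4
  1 f→0 g→3
  2 f→4 g→1
  composite₁ = ⟨0↦4 1↦3 2↦1⟩
Path 2 = h;k:
  0 h→3 k→4
  1 h→1 k→3
  2 h→0 k→1
  composite₂ = ⟨0↦4 1↦3 2↦1⟩
Equal? YES — commutes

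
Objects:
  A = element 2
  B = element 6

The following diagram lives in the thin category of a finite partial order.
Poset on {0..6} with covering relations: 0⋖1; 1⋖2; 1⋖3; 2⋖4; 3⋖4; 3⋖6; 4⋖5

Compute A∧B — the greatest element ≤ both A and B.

{x : x⊑A ∧ x⊑B} = {0,1}  (A=2, B=6)
  0 ⊑ 1
  1 ⊑ 1
glb = 1

Answer: A∧B = 1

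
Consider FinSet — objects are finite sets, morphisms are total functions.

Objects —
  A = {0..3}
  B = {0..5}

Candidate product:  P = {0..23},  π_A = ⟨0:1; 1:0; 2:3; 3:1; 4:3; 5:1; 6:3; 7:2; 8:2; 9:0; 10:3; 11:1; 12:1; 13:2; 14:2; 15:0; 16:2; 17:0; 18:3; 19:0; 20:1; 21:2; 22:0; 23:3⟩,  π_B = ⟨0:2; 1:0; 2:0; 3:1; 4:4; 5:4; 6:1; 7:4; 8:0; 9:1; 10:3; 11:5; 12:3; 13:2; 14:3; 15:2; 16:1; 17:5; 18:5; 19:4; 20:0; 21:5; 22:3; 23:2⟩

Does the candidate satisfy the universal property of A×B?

|A|·|B| = 4·6 = 24;  |P| = 24
Check the pairing map k ↦ (π_A(k), π_B(k)):
  0 : (1,2)
  1 : (0,0)
  2 : (3,0)
  3 : (1,1)
  4 : (3,4)
  5 : (1,4)
  6 : (3,1)
  7 : (2,4)
  8 : (2,0)
  9 : (0,1)
  10 : (3,3)
  11 : (1,5)
  12 : (1,3)
  13 : (2,2)
  14 : (2,3)
  15 : (0,2)
  16 : (2,1)
  17 : (0,5)
  18 : (3,5)
  19 : (0,4)
  20 : (1,0)
  21 : (2,5)
  22 : (0,3)
  23 : (3,2)
distinct pairs in image: 24 / 24 needed
  → bijection onto A×B; projections well-typed.

Answer: VALID PRODUCT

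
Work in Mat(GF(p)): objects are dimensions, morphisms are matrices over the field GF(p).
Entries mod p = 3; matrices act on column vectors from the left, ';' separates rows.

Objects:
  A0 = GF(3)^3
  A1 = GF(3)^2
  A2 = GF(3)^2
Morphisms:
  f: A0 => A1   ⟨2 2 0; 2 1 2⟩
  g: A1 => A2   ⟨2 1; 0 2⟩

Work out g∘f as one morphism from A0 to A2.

  e0=[1,0,0] f=>[2,2] g=>[0,1]
  e1=[0,1,0] f=>[2,1] g=>[2,2]
  e2=[0,0,1] f=>[0,2] g=>[2,1]
composite: ⟨0 2 2; 1 2 1⟩

Answer: ⟨0 2 2; 1 2 1⟩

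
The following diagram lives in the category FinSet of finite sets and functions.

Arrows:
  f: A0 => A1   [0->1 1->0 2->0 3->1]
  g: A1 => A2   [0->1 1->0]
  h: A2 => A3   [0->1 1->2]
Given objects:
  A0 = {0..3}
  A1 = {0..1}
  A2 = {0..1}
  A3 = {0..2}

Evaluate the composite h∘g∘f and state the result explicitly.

Answer: [0->1 1->2 2->2 3->1]

Work:
  0 f=>1 g=>0 h=>1
  1 f=>0 g=>1 h=>2
  2 f=>0 g=>1 h=>2
  3 f=>1 g=>0 h=>1
result: [0->1 1->2 2->2 3->1]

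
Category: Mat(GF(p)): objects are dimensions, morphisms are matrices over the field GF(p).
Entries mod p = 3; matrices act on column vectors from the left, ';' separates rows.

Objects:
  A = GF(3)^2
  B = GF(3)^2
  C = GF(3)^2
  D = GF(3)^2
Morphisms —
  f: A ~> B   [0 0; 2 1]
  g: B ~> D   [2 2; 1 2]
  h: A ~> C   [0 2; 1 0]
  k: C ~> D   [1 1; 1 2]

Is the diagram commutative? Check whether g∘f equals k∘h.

Answer: DOES NOT COMMUTE

Derivation:
Path 1 = f;g:
  e0=⟨1,0⟩ f~>⟨0,2⟩ g~>⟨1,1⟩
  e1=⟨0,1⟩ f~>⟨0,1⟩ g~>⟨2,2⟩
  ⟦path⟧₁ = [1 2; 1 2]
Path 2 = h;k:
  e0=⟨1,0⟩ h~>⟨0,1⟩ k~>⟨1,2⟩
  e1=⟨0,1⟩ h~>⟨2,0⟩ k~>⟨2,2⟩
  ⟦path⟧₂ = [1 2; 2 2]
Equal? NO — does not commute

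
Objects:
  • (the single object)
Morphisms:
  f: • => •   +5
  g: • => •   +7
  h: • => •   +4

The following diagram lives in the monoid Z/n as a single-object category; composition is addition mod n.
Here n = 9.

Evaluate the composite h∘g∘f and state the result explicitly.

  0 +5≡5 +7≡3 +4≡7  (mod 9)
⟦path⟧: +7

Answer: +7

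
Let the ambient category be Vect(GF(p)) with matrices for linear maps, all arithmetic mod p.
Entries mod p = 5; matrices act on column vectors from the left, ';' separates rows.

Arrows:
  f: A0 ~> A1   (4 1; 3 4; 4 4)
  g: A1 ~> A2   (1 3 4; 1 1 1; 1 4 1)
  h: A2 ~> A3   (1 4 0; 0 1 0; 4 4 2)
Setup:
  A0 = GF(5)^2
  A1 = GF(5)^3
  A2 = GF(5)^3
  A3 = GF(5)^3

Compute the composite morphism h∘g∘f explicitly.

  e0=(1,0) f~>(4,3,4) g~>(4,1,0) h~>(3,1,0)
  e1=(0,1) f~>(1,4,4) g~>(4,4,1) h~>(0,4,4)
⟦path⟧: (3 0; 1 4; 0 4)

Answer: (3 0; 1 4; 0 4)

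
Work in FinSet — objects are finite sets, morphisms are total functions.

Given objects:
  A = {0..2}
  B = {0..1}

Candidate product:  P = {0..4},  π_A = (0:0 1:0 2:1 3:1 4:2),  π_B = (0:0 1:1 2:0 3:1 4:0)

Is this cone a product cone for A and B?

Answer: NOT A VALID PRODUCT — |P|=5 ≠ |A|·|B|=6

Derivation:
|A|·|B| = 3·2 = 6;  |P| = 5
  → cardinalities differ; no bijection possible.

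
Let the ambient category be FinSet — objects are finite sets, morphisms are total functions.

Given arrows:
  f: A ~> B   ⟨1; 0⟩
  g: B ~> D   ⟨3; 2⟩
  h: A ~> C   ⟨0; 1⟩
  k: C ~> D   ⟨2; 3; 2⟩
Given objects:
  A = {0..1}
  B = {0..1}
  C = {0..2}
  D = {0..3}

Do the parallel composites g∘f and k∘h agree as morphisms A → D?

1) trace f;g:
  0 f~>1 g~>2
  1 f~>0 g~>3
  ⟦path⟧₁ = ⟨2; 3⟩
2) trace h;k:
  0 h~>0 k~>2
  1 h~>1 k~>3
  ⟦path⟧₂ = ⟨2; 3⟩
Equal? same morphism ✓

Answer: COMMUTES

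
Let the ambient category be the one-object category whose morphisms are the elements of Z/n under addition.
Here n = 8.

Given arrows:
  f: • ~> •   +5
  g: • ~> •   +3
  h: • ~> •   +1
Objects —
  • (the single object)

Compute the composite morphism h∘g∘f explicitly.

Answer: +1

Derivation:
  0 +5≡5 +3≡0 +1≡1  (mod 8)
⟦path⟧: +1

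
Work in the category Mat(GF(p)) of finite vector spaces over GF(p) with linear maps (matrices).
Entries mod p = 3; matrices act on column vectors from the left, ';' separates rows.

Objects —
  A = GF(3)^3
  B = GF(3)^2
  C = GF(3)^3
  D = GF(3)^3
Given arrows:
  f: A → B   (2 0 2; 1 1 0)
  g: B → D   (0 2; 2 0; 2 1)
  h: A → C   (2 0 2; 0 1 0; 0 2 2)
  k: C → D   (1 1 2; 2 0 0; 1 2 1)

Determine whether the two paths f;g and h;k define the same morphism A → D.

Answer: COMMUTES

Work:
1) trace f;g:
  e0=[1,0,0] f→[2,1] g→[2,1,2]
  e1=[0,1,0] f→[0,1] g→[2,0,1]
  e2=[0,0,1] f→[2,0] g→[0,1,1]
  result₁ = (2 2 0; 1 0 1; 2 1 1)
2) trace h;k:
  e0=[1,0,0] h→[2,0,0] k→[2,1,2]
  e1=[0,1,0] h→[0,1,2] k→[2,0,1]
  e2=[0,0,1] h→[2,0,2] k→[0,1,1]
  result₂ = (2 2 0; 1 0 1; 2 1 1)
Equal? YES — commutes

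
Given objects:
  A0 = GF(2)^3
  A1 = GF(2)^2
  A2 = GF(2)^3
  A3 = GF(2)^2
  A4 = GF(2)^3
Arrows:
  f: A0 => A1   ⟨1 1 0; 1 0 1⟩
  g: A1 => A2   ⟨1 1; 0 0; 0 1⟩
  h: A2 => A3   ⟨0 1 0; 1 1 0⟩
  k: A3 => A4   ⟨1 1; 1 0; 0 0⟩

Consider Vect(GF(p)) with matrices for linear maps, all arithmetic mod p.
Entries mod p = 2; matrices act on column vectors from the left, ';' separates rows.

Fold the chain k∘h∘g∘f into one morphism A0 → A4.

Answer: ⟨0 1 1; 0 0 0; 0 0 0⟩

Work:
  e0=⟨1,0,0⟩ f=>⟨1,1⟩ g=>⟨0,0,1⟩ h=>⟨0,0⟩ k=>⟨0,0,0⟩
  e1=⟨0,1,0⟩ f=>⟨1,0⟩ g=>⟨1,0,0⟩ h=>⟨0,1⟩ k=>⟨1,0,0⟩
  e2=⟨0,0,1⟩ f=>⟨0,1⟩ g=>⟨1,0,1⟩ h=>⟨0,1⟩ k=>⟨1,0,0⟩
result: ⟨0 1 1; 0 0 0; 0 0 0⟩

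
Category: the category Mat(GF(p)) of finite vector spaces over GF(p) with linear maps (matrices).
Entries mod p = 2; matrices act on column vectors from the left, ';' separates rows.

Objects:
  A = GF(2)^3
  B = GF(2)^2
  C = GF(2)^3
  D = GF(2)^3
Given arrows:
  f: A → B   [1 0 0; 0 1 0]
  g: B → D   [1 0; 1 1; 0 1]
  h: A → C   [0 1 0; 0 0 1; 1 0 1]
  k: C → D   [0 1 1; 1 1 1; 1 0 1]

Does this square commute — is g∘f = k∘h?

Answer: DOES NOT COMMUTE

Derivation:
Along f;g (path 1):
  e0=[1,0,0] f→[1,0] g→[1,1,0]
  e1=[0,1,0] f→[0,1] g→[0,1,1]
  e2=[0,0,1] f→[0,0] g→[0,0,0]
  result₁ = [1 0 0; 1 1 0; 0 1 0]
Along h;k (path 2):
  e0=[1,0,0] h→[0,0,1] k→[1,1,1]
  e1=[0,1,0] h→[1,0,0] k→[0,1,1]
  e2=[0,0,1] h→[0,1,1] k→[0,0,1]
  result₂ = [1 0 0; 1 1 0; 1 1 1]
Equal? distinct morphisms ✗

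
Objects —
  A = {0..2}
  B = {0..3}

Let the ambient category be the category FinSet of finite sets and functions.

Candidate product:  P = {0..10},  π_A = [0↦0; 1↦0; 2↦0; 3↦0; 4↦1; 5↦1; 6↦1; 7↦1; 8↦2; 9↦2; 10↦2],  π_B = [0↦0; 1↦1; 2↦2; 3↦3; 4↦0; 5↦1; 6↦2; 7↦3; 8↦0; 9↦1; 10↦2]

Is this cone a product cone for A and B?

Answer: NOT A VALID PRODUCT — |P|=11 ≠ |A|·|B|=12

Derivation:
|A|·|B| = 3·4 = 12;  |P| = 11
  → cardinalities differ; no bijection possible.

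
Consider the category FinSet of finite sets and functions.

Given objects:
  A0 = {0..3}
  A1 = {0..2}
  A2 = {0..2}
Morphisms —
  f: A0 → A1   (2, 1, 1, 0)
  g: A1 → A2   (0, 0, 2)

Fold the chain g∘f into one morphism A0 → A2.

  0 f→2 g→2
  1 f→1 g→0
  2 f→1 g→0
  3 f→0 g→0
composite: (2, 0, 0, 0)

Answer: (2, 0, 0, 0)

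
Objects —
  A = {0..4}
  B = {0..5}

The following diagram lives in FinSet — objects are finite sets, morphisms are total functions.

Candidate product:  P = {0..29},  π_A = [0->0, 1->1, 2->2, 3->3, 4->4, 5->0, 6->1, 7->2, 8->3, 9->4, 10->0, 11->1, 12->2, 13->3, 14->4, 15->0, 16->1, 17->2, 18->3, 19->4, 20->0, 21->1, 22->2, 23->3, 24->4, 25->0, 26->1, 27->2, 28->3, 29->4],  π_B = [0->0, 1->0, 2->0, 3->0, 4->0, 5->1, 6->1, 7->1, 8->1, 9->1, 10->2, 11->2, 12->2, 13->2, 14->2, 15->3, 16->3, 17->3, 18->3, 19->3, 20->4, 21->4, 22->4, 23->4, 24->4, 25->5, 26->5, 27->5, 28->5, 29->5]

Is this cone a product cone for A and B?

Answer: VALID PRODUCT

Trace:
|A|·|B| = 5·6 = 30;  |P| = 30
Check the pairing map k ↦ (π_A(k), π_B(k)):
  0 -> (0,0)
  1 -> (1,0)
  2 -> (2,0)
  3 -> (3,0)
  4 -> (4,0)
  5 -> (0,1)
  6 -> (1,1)
  7 -> (2,1)
  8 -> (3,1)
  9 -> (4,1)
  10 -> (0,2)
  11 -> (1,2)
  12 -> (2,2)
  13 -> (3,2)
  14 -> (4,2)
  15 -> (0,3)
  16 -> (1,3)
  17 -> (2,3)
  18 -> (3,3)
  19 -> (4,3)
  20 -> (0,4)
  21 -> (1,4)
  22 -> (2,4)
  23 -> (3,4)
  24 -> (4,4)
  25 -> (0,5)
  26 -> (1,5)
  27 -> (2,5)
  28 -> (3,5)
  29 -> (4,5)
distinct pairs in image: 30 / 30 needed
  → bijection onto A×B; projections well-typed.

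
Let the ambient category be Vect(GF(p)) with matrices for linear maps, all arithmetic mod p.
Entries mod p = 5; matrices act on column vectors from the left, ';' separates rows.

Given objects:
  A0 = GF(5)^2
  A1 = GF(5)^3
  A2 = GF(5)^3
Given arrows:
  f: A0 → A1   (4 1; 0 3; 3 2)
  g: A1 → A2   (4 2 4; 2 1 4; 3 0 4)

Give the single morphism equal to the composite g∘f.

  e0=(1,0) f→(4,0,3) g→(3,0,4)
  e1=(0,1) f→(1,3,2) g→(3,3,1)
⟦path⟧: (3 3; 0 3; 4 1)

Answer: (3 3; 0 3; 4 1)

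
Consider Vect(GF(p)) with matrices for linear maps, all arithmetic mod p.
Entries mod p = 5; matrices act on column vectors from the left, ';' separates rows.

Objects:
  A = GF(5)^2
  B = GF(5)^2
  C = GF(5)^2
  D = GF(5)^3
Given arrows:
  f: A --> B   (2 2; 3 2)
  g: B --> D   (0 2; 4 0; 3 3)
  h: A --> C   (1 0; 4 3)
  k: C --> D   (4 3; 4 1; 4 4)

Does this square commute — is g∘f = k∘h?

Along f;g (path 1):
  e0=(1,0) f-->(2,3) g-->(1,3,0)
  e1=(0,1) f-->(2,2) g-->(4,3,2)
  ⟦path⟧₁ = (1 4; 3 3; 0 2)
Along h;k (path 2):
  e0=(1,0) h-->(1,4) k-->(1,3,0)
  e1=(0,1) h-->(0,3) k-->(4,3,2)
  ⟦path⟧₂ = (1 4; 3 3; 0 2)
Equal? same morphism ✓

Answer: COMMUTES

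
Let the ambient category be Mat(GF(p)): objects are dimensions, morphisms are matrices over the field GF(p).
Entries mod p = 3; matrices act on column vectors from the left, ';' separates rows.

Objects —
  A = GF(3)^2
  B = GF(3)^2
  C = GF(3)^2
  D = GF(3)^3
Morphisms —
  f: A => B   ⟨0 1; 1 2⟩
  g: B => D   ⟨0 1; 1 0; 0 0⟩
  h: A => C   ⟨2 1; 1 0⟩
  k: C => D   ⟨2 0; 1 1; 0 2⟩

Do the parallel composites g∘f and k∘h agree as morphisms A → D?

Answer: DOES NOT COMMUTE

Trace:
1) trace f;g:
  e0=(1,0) f=>(0,1) g=>(1,0,0)
  e1=(0,1) f=>(1,2) g=>(2,1,0)
  ⟦path⟧₁ = ⟨1 2; 0 1; 0 0⟩
2) trace h;k:
  e0=(1,0) h=>(2,1) k=>(1,0,2)
  e1=(0,1) h=>(1,0) k=>(2,1,0)
  ⟦path⟧₂ = ⟨1 2; 0 1; 2 0⟩
Equal? distinct morphisms ✗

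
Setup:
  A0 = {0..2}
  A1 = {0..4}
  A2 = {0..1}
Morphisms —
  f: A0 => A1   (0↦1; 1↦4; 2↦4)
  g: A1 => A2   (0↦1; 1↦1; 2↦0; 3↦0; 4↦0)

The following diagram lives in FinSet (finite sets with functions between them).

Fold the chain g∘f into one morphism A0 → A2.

  0 f=>1 g=>1
  1 f=>4 g=>0
  2 f=>4 g=>0
⟦path⟧: (0↦1; 1↦0; 2↦0)

Answer: (0↦1; 1↦0; 2↦0)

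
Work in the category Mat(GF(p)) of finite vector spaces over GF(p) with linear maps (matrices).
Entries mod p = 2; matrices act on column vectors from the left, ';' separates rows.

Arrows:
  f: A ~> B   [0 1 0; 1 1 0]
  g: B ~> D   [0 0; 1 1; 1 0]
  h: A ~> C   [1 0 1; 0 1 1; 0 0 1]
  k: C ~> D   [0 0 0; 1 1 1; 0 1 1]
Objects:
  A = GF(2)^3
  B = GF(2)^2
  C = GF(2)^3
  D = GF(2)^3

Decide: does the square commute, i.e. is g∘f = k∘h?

Answer: DOES NOT COMMUTE

Trace:
1) trace f;g:
  e0=(1,0,0) f~>(0,1) g~>(0,1,0)
  e1=(0,1,0) f~>(1,1) g~>(0,0,1)
  e2=(0,0,1) f~>(0,0) g~>(0,0,0)
  ⟦path⟧₁ = [0 0 0; 1 0 0; 0 1 0]
2) trace h;k:
  e0=(1,0,0) h~>(1,0,0) k~>(0,1,0)
  e1=(0,1,0) h~>(0,1,0) k~>(0,1,1)
  e2=(0,0,1) h~>(1,1,1) k~>(0,1,0)
  ⟦path⟧₂ = [0 0 0; 1 1 1; 0 1 0]
Equal? NO — does not commute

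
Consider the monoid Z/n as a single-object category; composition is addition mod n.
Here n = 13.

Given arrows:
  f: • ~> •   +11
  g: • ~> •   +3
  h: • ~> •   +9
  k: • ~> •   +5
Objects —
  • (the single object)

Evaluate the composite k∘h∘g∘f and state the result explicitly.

Answer: +2

Derivation:
  0 +11≡11 +3≡1 +9≡10 +5≡2  (mod 13)
composite: +2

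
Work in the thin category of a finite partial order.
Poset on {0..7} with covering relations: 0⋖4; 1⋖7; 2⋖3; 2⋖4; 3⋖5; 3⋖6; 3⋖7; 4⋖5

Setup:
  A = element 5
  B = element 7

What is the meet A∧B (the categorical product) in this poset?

Answer: A∧B = 3

Trace:
{x : x<=A ∧ x<=B} = {2,3}  (A=5, B=7)
  2 <= 3
  3 <= 3
glb = 3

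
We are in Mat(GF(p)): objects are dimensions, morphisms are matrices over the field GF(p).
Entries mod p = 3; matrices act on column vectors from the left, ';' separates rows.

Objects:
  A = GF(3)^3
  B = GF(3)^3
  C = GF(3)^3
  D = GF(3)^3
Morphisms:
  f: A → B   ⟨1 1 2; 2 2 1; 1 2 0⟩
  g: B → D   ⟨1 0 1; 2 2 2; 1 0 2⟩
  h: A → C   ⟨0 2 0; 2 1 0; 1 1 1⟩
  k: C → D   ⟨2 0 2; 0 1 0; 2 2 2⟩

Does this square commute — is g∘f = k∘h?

Path 1 = f;g:
  e0=⟨1,0,0⟩ f→⟨1,2,1⟩ g→⟨2,2,0⟩
  e1=⟨0,1,0⟩ f→⟨1,2,2⟩ g→⟨0,1,2⟩
  e2=⟨0,0,1⟩ f→⟨2,1,0⟩ g→⟨2,0,2⟩
  result₁ = ⟨2 0 2; 2 1 0; 0 2 2⟩
Path 2 = h;k:
  e0=⟨1,0,0⟩ h→⟨0,2,1⟩ k→⟨2,2,0⟩
  e1=⟨0,1,0⟩ h→⟨2,1,1⟩ k→⟨0,1,2⟩
  e2=⟨0,0,1⟩ h→⟨0,0,1⟩ k→⟨2,0,2⟩
  result₂ = ⟨2 0 2; 2 1 0; 0 2 2⟩
Equal? equal; square commutes

Answer: COMMUTES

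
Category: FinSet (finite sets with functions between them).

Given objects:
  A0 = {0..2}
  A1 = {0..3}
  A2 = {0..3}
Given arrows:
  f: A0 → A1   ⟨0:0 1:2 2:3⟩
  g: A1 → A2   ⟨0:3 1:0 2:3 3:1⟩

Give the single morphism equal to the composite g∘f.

Answer: ⟨0:3 1:3 2:1⟩

Work:
  0 f→0 g→3
  1 f→2 g→3
  2 f→3 g→1
composite: ⟨0:3 1:3 2:1⟩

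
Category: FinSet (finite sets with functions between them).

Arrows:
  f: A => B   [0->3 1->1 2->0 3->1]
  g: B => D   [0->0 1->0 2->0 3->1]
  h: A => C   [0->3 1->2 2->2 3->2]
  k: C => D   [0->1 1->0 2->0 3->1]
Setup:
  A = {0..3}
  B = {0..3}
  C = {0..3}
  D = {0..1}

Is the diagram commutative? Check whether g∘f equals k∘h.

Answer: COMMUTES

Derivation:
1) trace f;g:
  0 f=>3 g=>1
  1 f=>1 g=>0
  2 f=>0 g=>0
  3 f=>1 g=>0
  result₁ = [0->1 1->0 2->0 3->0]
2) trace h;k:
  0 h=>3 k=>1
  1 h=>2 k=>0
  2 h=>2 k=>0
  3 h=>2 k=>0
  result₂ = [0->1 1->0 2->0 3->0]
Equal? same morphism ✓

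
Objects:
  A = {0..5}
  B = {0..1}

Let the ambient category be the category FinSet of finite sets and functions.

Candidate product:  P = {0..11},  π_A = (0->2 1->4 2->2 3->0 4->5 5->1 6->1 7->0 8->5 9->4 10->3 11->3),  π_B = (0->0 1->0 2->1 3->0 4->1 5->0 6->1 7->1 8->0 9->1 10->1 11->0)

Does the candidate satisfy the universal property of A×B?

Answer: VALID PRODUCT

Derivation:
|A|·|B| = 6·2 = 12;  |P| = 12
Check the pairing map k ↦ (π_A(k), π_B(k)):
  0 -> (2,0)
  1 -> (4,0)
  2 -> (2,1)
  3 -> (0,0)
  4 -> (5,1)
  5 -> (1,0)
  6 -> (1,1)
  7 -> (0,1)
  8 -> (5,0)
  9 -> (4,1)
  10 -> (3,1)
  11 -> (3,0)
distinct pairs in image: 12 / 12 needed
  → bijection onto A×B; projections well-typed.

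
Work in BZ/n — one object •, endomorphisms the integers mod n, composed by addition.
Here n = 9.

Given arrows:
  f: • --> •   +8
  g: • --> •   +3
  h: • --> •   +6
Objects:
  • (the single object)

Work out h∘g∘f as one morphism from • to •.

  0 +8≡8 +3≡2 +6≡8  (mod 9)
composite: +8

Answer: +8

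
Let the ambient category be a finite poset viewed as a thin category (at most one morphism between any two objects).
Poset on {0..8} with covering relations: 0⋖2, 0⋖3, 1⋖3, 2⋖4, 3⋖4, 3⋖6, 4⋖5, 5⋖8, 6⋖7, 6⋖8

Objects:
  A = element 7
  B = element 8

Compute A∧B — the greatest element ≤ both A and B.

{x : x≤A ∧ x≤B} = {0,1,3,6}  (A=7, B=8)
  0 ≤ 6
  1 ≤ 6
  3 ≤ 6
  6 ≤ 6
glb = 6

Answer: A∧B = 6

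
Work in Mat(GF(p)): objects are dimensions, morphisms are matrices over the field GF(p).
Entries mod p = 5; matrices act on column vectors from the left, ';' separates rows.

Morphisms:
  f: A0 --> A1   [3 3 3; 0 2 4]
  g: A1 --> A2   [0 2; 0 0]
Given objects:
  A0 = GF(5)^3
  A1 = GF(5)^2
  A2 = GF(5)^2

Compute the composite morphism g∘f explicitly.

  e0=[1,0,0] f-->[3,0] g-->[0,0]
  e1=[0,1,0] f-->[3,2] g-->[4,0]
  e2=[0,0,1] f-->[3,4] g-->[3,0]
⟦path⟧: [0 4 3; 0 0 0]

Answer: [0 4 3; 0 0 0]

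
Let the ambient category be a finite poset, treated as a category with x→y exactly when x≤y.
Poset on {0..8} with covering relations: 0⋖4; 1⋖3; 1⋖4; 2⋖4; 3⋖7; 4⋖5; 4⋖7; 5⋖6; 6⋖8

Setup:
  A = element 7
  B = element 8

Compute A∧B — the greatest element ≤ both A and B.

Lower bounds of A=7 and B=8: {0,1,2,4}
  0 ≤ 4
  1 ≤ 4
  2 ≤ 4
  4 ≤ 4
glb = 4

Answer: A∧B = 4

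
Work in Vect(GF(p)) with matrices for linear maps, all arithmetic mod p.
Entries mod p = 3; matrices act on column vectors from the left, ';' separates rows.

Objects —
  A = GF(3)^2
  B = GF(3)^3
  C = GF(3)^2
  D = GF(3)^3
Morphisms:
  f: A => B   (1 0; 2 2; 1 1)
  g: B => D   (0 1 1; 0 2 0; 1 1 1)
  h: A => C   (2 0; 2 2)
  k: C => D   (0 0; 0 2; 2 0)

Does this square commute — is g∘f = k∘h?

1) trace f;g:
  e0=[1,0] f=>[1,2,1] g=>[0,1,1]
  e1=[0,1] f=>[0,2,1] g=>[0,1,0]
  composite₁ = (0 0; 1 1; 1 0)
2) trace h;k:
  e0=[1,0] h=>[2,2] k=>[0,1,1]
  e1=[0,1] h=>[0,2] k=>[0,1,0]
  composite₂ = (0 0; 1 1; 1 0)
Equal? YES — commutes

Answer: COMMUTES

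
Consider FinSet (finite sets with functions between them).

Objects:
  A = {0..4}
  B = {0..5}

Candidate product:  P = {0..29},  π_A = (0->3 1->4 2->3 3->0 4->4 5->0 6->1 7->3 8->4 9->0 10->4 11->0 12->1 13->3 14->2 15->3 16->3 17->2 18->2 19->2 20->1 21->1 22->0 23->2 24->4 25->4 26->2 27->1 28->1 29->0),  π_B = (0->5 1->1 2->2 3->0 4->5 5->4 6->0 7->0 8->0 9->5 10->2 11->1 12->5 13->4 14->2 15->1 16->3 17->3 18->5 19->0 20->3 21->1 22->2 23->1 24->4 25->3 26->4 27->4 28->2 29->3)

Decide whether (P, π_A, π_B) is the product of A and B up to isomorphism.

Answer: VALID PRODUCT

Work:
|A|·|B| = 5·6 = 30;  |P| = 30
Check the pairing map k ↦ (π_A(k), π_B(k)):
  0 -> (3,5)
  1 -> (4,1)
  2 -> (3,2)
  3 -> (0,0)
  4 -> (4,5)
  5 -> (0,4)
  6 -> (1,0)
  7 -> (3,0)
  8 -> (4,0)
  9 -> (0,5)
  10 -> (4,2)
  11 -> (0,1)
  12 -> (1,5)
  13 -> (3,4)
  14 -> (2,2)
  15 -> (3,1)
  16 -> (3,3)
  17 -> (2,3)
  18 -> (2,5)
  19 -> (2,0)
  20 -> (1,3)
  21 -> (1,1)
  22 -> (0,2)
  23 -> (2,1)
  24 -> (4,4)
  25 -> (4,3)
  26 -> (2,4)
  27 -> (1,4)
  28 -> (1,2)
  29 -> (0,3)
distinct pairs in image: 30 / 30 needed
  → bijection onto A×B; projections well-typed.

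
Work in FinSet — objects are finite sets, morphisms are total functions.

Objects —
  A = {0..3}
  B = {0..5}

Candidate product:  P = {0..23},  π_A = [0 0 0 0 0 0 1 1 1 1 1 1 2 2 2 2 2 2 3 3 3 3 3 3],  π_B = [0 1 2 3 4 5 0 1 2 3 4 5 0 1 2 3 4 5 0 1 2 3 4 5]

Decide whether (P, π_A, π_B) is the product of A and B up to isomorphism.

|A|·|B| = 4·6 = 24;  |P| = 24
Check the pairing map k ↦ (π_A(k), π_B(k)):
  0 ↦ (0,0)
  1 ↦ (0,1)
  2 ↦ (0,2)
  3 ↦ (0,3)
  4 ↦ (0,4)
  5 ↦ (0,5)
  6 ↦ (1,0)
  7 ↦ (1,1)
  8 ↦ (1,2)
  9 ↦ (1,3)
  10 ↦ (1,4)
  11 ↦ (1,5)
  12 ↦ (2,0)
  13 ↦ (2,1)
  14 ↦ (2,2)
  15 ↦ (2,3)
  16 ↦ (2,4)
  17 ↦ (2,5)
  18 ↦ (3,0)
  19 ↦ (3,1)
  20 ↦ (3,2)
  21 ↦ (3,3)
  22 ↦ (3,4)
  23 ↦ (3,5)
distinct pairs in image: 24 / 24 needed
  → bijection onto A×B; projections well-typed.

Answer: VALID PRODUCT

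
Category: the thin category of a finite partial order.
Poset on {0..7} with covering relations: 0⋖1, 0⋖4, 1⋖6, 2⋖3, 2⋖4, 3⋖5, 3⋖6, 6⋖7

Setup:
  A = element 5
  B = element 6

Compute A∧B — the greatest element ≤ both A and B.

Answer: A∧B = 3

Work:
{x : x≤A ∧ x≤B} = {2,3}  (A=5, B=6)
  2 ≤ 3
  3 ≤ 3
glb = 3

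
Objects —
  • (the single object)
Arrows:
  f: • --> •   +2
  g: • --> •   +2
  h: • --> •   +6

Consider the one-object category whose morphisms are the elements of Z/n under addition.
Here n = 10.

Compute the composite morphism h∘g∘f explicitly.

Answer: +0

Work:
  0 +2≡2 +2≡4 +6≡0  (mod 10)
⟦path⟧: +0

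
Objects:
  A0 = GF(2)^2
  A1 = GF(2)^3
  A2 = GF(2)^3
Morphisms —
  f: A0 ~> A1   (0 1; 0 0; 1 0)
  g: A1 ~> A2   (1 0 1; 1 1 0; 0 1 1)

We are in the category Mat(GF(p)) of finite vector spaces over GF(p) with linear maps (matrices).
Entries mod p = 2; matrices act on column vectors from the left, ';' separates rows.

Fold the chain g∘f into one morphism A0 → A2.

Answer: (1 1; 0 1; 1 0)

Work:
  e0=⟨1,0⟩ f~>⟨0,0,1⟩ g~>⟨1,0,1⟩
  e1=⟨0,1⟩ f~>⟨1,0,0⟩ g~>⟨1,1,0⟩
⟦path⟧: (1 1; 0 1; 1 0)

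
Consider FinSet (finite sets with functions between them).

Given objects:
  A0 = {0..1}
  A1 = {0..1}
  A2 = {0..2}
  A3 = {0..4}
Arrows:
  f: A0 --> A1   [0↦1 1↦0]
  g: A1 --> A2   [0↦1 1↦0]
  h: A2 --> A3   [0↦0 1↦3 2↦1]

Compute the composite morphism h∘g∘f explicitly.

  0 f-->1 g-->0 h-->0
  1 f-->0 g-->1 h-->3
composite: [0↦0 1↦3]

Answer: [0↦0 1↦3]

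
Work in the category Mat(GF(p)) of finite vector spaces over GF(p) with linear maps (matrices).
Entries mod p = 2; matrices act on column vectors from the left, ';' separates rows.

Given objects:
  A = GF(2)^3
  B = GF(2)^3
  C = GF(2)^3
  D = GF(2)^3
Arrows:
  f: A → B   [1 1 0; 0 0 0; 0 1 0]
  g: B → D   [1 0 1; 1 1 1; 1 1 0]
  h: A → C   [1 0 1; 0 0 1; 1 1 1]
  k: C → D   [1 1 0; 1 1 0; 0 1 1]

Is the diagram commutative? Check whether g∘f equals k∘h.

Path 1 = f;g:
  e0=(1,0,0) f→(1,0,0) g→(1,1,1)
  e1=(0,1,0) f→(1,0,1) g→(0,0,1)
  e2=(0,0,1) f→(0,0,0) g→(0,0,0)
  ⟦path⟧₁ = [1 0 0; 1 0 0; 1 1 0]
Path 2 = h;k:
  e0=(1,0,0) h→(1,0,1) k→(1,1,1)
  e1=(0,1,0) h→(0,0,1) k→(0,0,1)
  e2=(0,0,1) h→(1,1,1) k→(0,0,0)
  ⟦path⟧₂ = [1 0 0; 1 0 0; 1 1 0]
Equal? equal; square commutes

Answer: COMMUTES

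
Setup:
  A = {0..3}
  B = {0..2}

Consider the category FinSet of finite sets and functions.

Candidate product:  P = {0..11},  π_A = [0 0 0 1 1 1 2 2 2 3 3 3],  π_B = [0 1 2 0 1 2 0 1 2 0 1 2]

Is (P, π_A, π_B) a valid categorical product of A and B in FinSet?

|A|·|B| = 4·3 = 12;  |P| = 12
Check the pairing map k ↦ (π_A(k), π_B(k)):
  0 ↦ (0,0)
  1 ↦ (0,1)
  2 ↦ (0,2)
  3 ↦ (1,0)
  4 ↦ (1,1)
  5 ↦ (1,2)
  6 ↦ (2,0)
  7 ↦ (2,1)
  8 ↦ (2,2)
  9 ↦ (3,0)
  10 ↦ (3,1)
  11 ↦ (3,2)
distinct pairs in image: 12 / 12 needed
  → bijection onto A×B; projections well-typed.

Answer: VALID PRODUCT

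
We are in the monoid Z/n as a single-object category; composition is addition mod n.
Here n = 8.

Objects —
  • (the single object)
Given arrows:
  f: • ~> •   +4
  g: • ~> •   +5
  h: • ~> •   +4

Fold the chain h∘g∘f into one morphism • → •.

Answer: +5

Work:
  0 +4≡4 +5≡1 +4≡5  (mod 8)
result: +5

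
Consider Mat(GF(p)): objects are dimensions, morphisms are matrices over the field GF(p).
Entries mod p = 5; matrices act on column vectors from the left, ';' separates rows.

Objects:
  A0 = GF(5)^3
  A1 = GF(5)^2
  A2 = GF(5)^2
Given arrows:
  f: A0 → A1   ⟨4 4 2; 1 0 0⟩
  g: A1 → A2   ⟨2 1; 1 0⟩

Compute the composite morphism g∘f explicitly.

Answer: ⟨4 3 4; 4 4 2⟩

Trace:
  e0=⟨1,0,0⟩ f→⟨4,1⟩ g→⟨4,4⟩
  e1=⟨0,1,0⟩ f→⟨4,0⟩ g→⟨3,4⟩
  e2=⟨0,0,1⟩ f→⟨2,0⟩ g→⟨4,2⟩
⟦path⟧: ⟨4 3 4; 4 4 2⟩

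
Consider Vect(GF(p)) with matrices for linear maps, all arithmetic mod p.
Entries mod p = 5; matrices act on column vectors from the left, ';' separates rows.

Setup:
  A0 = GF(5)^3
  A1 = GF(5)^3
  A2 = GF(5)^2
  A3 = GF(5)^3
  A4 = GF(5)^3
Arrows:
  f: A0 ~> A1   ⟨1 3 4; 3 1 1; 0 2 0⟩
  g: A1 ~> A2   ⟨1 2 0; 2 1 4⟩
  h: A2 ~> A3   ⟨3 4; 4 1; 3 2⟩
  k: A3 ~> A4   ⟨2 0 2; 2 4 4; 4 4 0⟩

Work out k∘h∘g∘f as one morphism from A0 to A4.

  e0=[1,0,0] f~>[1,3,0] g~>[2,0] h~>[1,3,1] k~>[4,3,1]
  e1=[0,1,0] f~>[3,1,2] g~>[0,0] h~>[0,0,0] k~>[0,0,0]
  e2=[0,0,1] f~>[4,1,0] g~>[1,4] h~>[4,3,1] k~>[0,4,3]
result: ⟨4 0 0; 3 0 4; 1 0 3⟩

Answer: ⟨4 0 0; 3 0 4; 1 0 3⟩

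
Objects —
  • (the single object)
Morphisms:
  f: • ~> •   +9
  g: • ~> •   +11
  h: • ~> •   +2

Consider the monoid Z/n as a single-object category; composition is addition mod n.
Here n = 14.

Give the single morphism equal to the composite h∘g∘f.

Answer: +8

Derivation:
  0 +9≡9 +11≡6 +2≡8  (mod 14)
⟦path⟧: +8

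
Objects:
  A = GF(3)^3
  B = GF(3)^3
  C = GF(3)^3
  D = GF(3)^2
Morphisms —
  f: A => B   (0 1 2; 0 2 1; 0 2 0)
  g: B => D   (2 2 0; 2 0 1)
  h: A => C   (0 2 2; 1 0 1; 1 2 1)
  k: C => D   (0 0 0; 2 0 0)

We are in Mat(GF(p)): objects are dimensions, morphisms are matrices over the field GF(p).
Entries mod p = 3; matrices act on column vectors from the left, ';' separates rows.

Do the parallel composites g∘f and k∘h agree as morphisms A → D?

Path 1 = f;g:
  e0=⟨1,0,0⟩ f=>⟨0,0,0⟩ g=>⟨0,0⟩
  e1=⟨0,1,0⟩ f=>⟨1,2,2⟩ g=>⟨0,1⟩
  e2=⟨0,0,1⟩ f=>⟨2,1,0⟩ g=>⟨0,1⟩
  result₁ = (0 0 0; 0 1 1)
Path 2 = h;k:
  e0=⟨1,0,0⟩ h=>⟨0,1,1⟩ k=>⟨0,0⟩
  e1=⟨0,1,0⟩ h=>⟨2,0,2⟩ k=>⟨0,1⟩
  e2=⟨0,0,1⟩ h=>⟨2,1,1⟩ k=>⟨0,1⟩
  result₂ = (0 0 0; 0 1 1)
Equal? equal; square commutes

Answer: COMMUTES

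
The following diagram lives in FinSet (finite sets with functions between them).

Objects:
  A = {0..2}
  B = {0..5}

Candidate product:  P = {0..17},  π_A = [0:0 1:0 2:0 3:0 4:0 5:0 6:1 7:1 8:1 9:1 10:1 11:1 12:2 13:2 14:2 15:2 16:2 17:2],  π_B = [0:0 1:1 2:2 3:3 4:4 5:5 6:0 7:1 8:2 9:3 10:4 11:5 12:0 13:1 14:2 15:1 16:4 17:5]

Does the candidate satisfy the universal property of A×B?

|A|·|B| = 3·6 = 18;  |P| = 18
Check the pairing map k ↦ (π_A(k), π_B(k)):
  0 : (0,0)
  1 : (0,1)
  2 : (0,2)
  3 : (0,3)
  4 : (0,4)
  5 : (0,5)
  6 : (1,0)
  7 : (1,1)
  8 : (1,2)
  9 : (1,3)
  10 : (1,4)
  11 : (1,5)
  12 : (2,0)
  13 : (2,1)
  14 : (2,2)
  15 : (2,1)  ✗ repeats pair of k=13
  16 : (2,4)
  17 : (2,5)
distinct pairs in image: 17 / 18 needed
  → (2,1) hit at k=13 and k=15

Answer: NOT A VALID PRODUCT — duplicate pair at indices 13,15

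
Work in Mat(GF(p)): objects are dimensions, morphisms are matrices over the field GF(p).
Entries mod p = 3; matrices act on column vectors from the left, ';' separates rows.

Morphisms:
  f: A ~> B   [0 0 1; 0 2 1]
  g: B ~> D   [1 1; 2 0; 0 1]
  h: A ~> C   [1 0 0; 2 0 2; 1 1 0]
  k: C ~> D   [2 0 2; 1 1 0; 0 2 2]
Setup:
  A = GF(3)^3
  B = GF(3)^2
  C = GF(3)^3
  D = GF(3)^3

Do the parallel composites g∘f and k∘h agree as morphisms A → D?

Answer: DOES NOT COMMUTE

Trace:
Along f;g (path 1):
  e0=(1,0,0) f~>(0,0) g~>(0,0,0)
  e1=(0,1,0) f~>(0,2) g~>(2,0,2)
  e2=(0,0,1) f~>(1,1) g~>(2,2,1)
  result₁ = [0 2 2; 0 0 2; 0 2 1]
Along h;k (path 2):
  e0=(1,0,0) h~>(1,2,1) k~>(1,0,0)
  e1=(0,1,0) h~>(0,0,1) k~>(2,0,2)
  e2=(0,0,1) h~>(0,2,0) k~>(0,2,1)
  result₂ = [1 2 0; 0 0 2; 0 2 1]
Equal? differ; not commutative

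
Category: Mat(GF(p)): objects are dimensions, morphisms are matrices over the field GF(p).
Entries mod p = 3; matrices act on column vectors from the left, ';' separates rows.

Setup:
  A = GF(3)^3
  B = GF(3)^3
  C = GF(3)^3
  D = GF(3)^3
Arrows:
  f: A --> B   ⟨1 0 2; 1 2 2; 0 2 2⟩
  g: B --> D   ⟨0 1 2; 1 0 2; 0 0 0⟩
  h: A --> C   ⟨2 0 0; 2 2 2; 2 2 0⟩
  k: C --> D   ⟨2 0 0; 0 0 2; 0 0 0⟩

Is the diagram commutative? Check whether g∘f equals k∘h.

Along f;g (path 1):
  e0=[1,0,0] f-->[1,1,0] g-->[1,1,0]
  e1=[0,1,0] f-->[0,2,2] g-->[0,1,0]
  e2=[0,0,1] f-->[2,2,2] g-->[0,0,0]
  composite₁ = ⟨1 0 0; 1 1 0; 0 0 0⟩
Along h;k (path 2):
  e0=[1,0,0] h-->[2,2,2] k-->[1,1,0]
  e1=[0,1,0] h-->[0,2,2] k-->[0,1,0]
  e2=[0,0,1] h-->[0,2,0] k-->[0,0,0]
  composite₂ = ⟨1 0 0; 1 1 0; 0 0 0⟩
Equal? equal; square commutes

Answer: COMMUTES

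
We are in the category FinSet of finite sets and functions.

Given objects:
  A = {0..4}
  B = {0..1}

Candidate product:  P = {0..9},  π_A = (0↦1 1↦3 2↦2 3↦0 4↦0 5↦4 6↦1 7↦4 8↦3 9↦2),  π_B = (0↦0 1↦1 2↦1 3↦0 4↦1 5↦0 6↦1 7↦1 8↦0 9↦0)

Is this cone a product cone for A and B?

Answer: VALID PRODUCT

Work:
|A|·|B| = 5·2 = 10;  |P| = 10
Check the pairing map k ↦ (π_A(k), π_B(k)):
  0 ↦ (1,0)
  1 ↦ (3,1)
  2 ↦ (2,1)
  3 ↦ (0,0)
  4 ↦ (0,1)
  5 ↦ (4,0)
  6 ↦ (1,1)
  7 ↦ (4,1)
  8 ↦ (3,0)
  9 ↦ (2,0)
distinct pairs in image: 10 / 10 needed
  → bijection onto A×B; projections well-typed.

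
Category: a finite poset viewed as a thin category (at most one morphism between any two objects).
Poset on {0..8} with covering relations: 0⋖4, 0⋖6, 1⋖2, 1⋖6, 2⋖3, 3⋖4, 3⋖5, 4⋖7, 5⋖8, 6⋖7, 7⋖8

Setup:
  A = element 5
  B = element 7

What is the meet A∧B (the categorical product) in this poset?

Lower bounds of A=5 and B=7: {1,2,3}
  1 <= 3
  2 <= 3
  3 <= 3
glb = 3

Answer: A∧B = 3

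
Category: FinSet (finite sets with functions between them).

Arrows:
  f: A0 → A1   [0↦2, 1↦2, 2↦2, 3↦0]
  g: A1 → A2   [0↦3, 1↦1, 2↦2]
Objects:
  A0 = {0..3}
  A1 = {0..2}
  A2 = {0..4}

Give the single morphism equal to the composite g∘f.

Answer: [0↦2, 1↦2, 2↦2, 3↦3]

Trace:
  0 f→2 g→2
  1 f→2 g→2
  2 f→2 g→2
  3 f→0 g→3
result: [0↦2, 1↦2, 2↦2, 3↦3]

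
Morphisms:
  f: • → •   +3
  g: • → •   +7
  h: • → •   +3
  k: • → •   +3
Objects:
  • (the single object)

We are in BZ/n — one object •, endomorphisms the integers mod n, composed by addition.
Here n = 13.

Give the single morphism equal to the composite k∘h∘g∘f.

Answer: +3

Work:
  0 +3≡3 +7≡10 +3≡0 +3≡3  (mod 13)
result: +3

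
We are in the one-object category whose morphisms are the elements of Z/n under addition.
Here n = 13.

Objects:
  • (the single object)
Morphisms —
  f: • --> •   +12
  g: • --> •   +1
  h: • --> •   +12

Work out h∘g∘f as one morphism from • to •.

Answer: +12

Trace:
  0 +12≡12 +1≡0 +12≡12  (mod 13)
composite: +12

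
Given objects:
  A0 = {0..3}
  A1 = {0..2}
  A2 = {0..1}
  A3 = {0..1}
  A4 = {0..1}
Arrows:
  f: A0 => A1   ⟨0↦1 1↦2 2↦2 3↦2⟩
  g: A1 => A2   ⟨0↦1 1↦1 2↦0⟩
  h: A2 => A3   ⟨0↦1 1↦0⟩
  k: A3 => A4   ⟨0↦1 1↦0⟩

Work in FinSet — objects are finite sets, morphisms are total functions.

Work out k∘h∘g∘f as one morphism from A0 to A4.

Answer: ⟨0↦1 1↦0 2↦0 3↦0⟩

Derivation:
  0 f=>1 g=>1 h=>0 k=>1
  1 f=>2 g=>0 h=>1 k=>0
  2 f=>2 g=>0 h=>1 k=>0
  3 f=>2 g=>0 h=>1 k=>0
composite: ⟨0↦1 1↦0 2↦0 3↦0⟩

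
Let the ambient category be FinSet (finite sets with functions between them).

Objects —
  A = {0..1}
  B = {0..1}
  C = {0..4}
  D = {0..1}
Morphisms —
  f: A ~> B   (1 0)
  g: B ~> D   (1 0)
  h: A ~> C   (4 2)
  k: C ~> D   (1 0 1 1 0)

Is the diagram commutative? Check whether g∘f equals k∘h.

1) trace f;g:
  0 f~>1 g~>0
  1 f~>0 g~>1
  result₁ = (0 1)
2) trace h;k:
  0 h~>4 k~>0
  1 h~>2 k~>1
  result₂ = (0 1)
Equal? YES — commutes

Answer: COMMUTES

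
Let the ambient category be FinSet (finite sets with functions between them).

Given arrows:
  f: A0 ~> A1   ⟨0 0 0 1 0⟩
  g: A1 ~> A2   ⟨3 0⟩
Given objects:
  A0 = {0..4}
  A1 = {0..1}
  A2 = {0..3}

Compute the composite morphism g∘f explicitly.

  0 f~>0 g~>3
  1 f~>0 g~>3
  2 f~>0 g~>3
  3 f~>1 g~>0
  4 f~>0 g~>3
result: ⟨3 3 3 0 3⟩

Answer: ⟨3 3 3 0 3⟩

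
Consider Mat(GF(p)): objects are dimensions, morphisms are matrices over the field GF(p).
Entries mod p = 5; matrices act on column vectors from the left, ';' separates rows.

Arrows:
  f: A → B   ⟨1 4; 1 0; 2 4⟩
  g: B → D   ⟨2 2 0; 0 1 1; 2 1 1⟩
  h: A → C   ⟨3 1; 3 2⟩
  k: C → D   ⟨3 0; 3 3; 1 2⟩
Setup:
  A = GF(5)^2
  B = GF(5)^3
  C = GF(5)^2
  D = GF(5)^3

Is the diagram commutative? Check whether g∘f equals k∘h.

Answer: DOES NOT COMMUTE

Derivation:
Path 1 = f;g:
  e0=[1,0] f→[1,1,2] g→[4,3,0]
  e1=[0,1] f→[4,0,4] g→[3,4,2]
  ⟦path⟧₁ = ⟨4 3; 3 4; 0 2⟩
Path 2 = h;k:
  e0=[1,0] h→[3,3] k→[4,3,4]
  e1=[0,1] h→[1,2] k→[3,4,0]
  ⟦path⟧₂ = ⟨4 3; 3 4; 4 0⟩
Equal? NO — does not commute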